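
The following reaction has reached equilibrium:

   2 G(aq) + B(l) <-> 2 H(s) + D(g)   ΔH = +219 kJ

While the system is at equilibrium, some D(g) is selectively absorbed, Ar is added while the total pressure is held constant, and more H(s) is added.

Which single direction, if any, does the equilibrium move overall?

right

Removing D (g), a product, drives the reaction to the right.
Adding inert gas at constant total pressure expands the volume and lowers every reacting partial pressure. With Δn_gas = 1 − 0 = +1, Q moves away from K toward the side with fewer gas moles, so the system shifts toward the side with more gas moles — to the right.
H is a pure solid; its activity is 1 regardless of amount, so Q is unaffected — no shift from this change.
Only the nonzero effect(s) matter; the net shift is to the right.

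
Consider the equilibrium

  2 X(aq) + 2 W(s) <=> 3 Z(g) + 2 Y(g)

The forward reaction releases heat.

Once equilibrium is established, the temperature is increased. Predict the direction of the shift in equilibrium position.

The forward reaction is exothermic. Raising T favours the endothermic direction — shift to the left.

left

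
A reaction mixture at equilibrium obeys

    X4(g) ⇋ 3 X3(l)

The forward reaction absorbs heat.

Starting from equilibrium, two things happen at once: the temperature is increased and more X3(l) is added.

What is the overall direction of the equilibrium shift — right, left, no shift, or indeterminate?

The forward reaction is endothermic. Raising T favours the endothermic direction — shift to the right.
X3 is a pure liquid; its activity is 1 regardless of amount, so Q is unaffected — no shift from this change.
Only the nonzero effect(s) matter; the net shift is to the right.

right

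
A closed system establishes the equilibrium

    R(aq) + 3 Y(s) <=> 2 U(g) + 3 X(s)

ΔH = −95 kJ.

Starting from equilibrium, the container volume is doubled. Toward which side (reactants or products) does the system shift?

Gas moles: reactants 0, products 2 (Δn_gas = +2). Expansion shifts the system toward the side with more moles of gas — to the right.

right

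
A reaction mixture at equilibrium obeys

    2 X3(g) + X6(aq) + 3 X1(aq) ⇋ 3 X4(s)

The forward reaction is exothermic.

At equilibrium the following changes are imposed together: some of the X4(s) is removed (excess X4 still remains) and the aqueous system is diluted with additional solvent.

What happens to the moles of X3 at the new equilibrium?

X4 is a pure solid; its activity is 1 regardless of amount, so Q is unaffected — no shift from this change.
Dilution lowers every aqueous concentration by the same factor. Δn_aq = 0 − 4 = -4, so the system shifts toward the side with more dissolved moles — to the left.
The net shift is to the left. X3 is a reactant, so its amount increases.

increases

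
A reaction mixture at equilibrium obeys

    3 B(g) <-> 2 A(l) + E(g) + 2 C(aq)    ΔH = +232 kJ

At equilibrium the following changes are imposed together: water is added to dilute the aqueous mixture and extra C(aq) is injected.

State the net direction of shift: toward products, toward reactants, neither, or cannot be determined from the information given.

Dilution lowers every aqueous concentration by the same factor. Δn_aq = 2 − 0 = +2, so the system shifts toward the side with more dissolved moles — to the right.
Adding C (aq), a product, drives the reaction to the left.
The individual effects push in opposite directions; without quantitative information the net direction cannot be determined.

cannot be determined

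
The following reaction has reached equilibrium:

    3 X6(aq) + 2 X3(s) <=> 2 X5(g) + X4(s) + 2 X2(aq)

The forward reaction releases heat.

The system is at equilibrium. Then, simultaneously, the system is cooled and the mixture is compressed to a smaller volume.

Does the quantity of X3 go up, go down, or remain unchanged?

The forward reaction is exothermic. Lowering T favours the exothermic direction — shift to the right.
Gas moles: reactants 0, products 2 (Δn_gas = +2). Compression shifts the system toward the side with fewer moles of gas — to the left.
The two effects oppose each other, so the net shift — and hence the change in X3 — cannot be determined from the given information.

cannot be determined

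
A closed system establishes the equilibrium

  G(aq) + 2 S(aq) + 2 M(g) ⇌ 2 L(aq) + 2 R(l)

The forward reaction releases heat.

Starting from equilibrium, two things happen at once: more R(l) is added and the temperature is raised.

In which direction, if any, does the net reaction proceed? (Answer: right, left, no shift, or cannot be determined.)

left

R is a pure liquid; its activity is 1 regardless of amount, so Q is unaffected — no shift from this change.
The forward reaction is exothermic. Raising T favours the endothermic direction — shift to the left.
Only the nonzero effect(s) matter; the net shift is to the left.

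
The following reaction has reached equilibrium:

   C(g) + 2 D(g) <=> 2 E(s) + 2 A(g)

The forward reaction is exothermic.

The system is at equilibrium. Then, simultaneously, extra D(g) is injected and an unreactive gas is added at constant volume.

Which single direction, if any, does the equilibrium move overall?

Adding D (g), a reactant, drives the reaction to the right.
At constant volume, adding an inert gas leaves every reacting species' partial pressure unchanged, so Q is unchanged — no shift from this change.
Only the nonzero effect(s) matter; the net shift is to the right.

right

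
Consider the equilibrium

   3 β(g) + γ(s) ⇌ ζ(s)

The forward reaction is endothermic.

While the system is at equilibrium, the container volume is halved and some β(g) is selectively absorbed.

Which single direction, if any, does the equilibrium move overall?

Gas moles: reactants 3, products 0 (Δn_gas = -3). Compression shifts the system toward the side with fewer moles of gas — to the right.
Removing β (g), a reactant, drives the reaction to the left.
The individual effects push in opposite directions; without quantitative information the net direction cannot be determined.

cannot be determined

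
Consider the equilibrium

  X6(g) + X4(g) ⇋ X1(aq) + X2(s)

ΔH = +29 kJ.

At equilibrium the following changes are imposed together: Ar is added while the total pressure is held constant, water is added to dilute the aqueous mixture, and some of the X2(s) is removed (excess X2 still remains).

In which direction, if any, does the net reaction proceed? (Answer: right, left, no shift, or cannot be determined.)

cannot be determined

Adding inert gas at constant total pressure expands the volume and lowers every reacting partial pressure. With Δn_gas = 0 − 2 = -2, Q moves away from K toward the side with fewer gas moles, so the system shifts toward the side with more gas moles — to the left.
Dilution lowers every aqueous concentration by the same factor. Δn_aq = 1 − 0 = +1, so the system shifts toward the side with more dissolved moles — to the right.
X2 is a pure solid; its activity is 1 regardless of amount, so Q is unaffected — no shift from this change.
The individual effects push in opposite directions; without quantitative information the net direction cannot be determined.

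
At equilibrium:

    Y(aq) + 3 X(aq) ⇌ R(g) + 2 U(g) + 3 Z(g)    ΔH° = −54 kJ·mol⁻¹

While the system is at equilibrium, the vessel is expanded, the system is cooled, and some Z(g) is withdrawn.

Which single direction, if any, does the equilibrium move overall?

Gas moles: reactants 0, products 6 (Δn_gas = +6). Expansion shifts the system toward the side with more moles of gas — to the right.
The forward reaction is exothermic. Lowering T favours the exothermic direction — shift to the right.
Removing Z (g), a product, drives the reaction to the right.
All effects act in the same direction — net shift to the right.

right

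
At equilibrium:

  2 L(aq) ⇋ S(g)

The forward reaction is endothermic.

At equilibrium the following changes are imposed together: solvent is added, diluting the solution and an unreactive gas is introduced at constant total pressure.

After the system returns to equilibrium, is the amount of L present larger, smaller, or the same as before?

Dilution lowers every aqueous concentration by the same factor. Δn_aq = 0 − 2 = -2, so the system shifts toward the side with more dissolved moles — to the left.
Adding inert gas at constant total pressure expands the volume and lowers every reacting partial pressure. With Δn_gas = 1 − 0 = +1, Q moves away from K toward the side with fewer gas moles, so the system shifts toward the side with more gas moles — to the right.
The two effects oppose each other, so the net shift — and hence the change in L — cannot be determined from the given information.

cannot be determined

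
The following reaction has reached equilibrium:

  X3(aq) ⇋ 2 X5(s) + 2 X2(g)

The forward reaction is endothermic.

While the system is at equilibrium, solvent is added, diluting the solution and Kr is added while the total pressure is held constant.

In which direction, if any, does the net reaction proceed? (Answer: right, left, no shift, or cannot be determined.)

cannot be determined

Dilution lowers every aqueous concentration by the same factor. Δn_aq = 0 − 1 = -1, so the system shifts toward the side with more dissolved moles — to the left.
Adding inert gas at constant total pressure expands the volume and lowers every reacting partial pressure. With Δn_gas = 2 − 0 = +2, Q moves away from K toward the side with fewer gas moles, so the system shifts toward the side with more gas moles — to the right.
The individual effects push in opposite directions; without quantitative information the net direction cannot be determined.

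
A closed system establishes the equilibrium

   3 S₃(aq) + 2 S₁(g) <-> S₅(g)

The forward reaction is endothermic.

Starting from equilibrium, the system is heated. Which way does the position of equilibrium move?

right

The forward reaction is endothermic. Raising T favours the endothermic direction — shift to the right.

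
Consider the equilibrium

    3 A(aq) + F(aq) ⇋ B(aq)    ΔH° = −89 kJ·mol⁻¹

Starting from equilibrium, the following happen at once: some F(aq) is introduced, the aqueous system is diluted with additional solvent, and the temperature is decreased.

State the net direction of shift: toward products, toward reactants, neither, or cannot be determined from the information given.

Adding F (aq), a reactant, drives the reaction to the right.
Dilution lowers every aqueous concentration by the same factor. Δn_aq = 1 − 4 = -3, so the system shifts toward the side with more dissolved moles — to the left.
The forward reaction is exothermic. Lowering T favours the exothermic direction — shift to the right.
The individual effects push in opposite directions; without quantitative information the net direction cannot be determined.

cannot be determined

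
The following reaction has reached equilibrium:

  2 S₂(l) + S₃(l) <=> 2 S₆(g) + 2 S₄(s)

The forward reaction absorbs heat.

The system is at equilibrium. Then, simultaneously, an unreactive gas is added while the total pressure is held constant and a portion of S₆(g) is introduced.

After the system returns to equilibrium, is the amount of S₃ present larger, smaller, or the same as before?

cannot be determined

Adding inert gas at constant total pressure expands the volume and lowers every reacting partial pressure. With Δn_gas = 2 − 0 = +2, Q moves away from K toward the side with fewer gas moles, so the system shifts toward the side with more gas moles — to the right.
Adding S₆ (g), a product, drives the reaction to the left.
The two effects oppose each other, so the net shift — and hence the change in S₃ — cannot be determined from the given information.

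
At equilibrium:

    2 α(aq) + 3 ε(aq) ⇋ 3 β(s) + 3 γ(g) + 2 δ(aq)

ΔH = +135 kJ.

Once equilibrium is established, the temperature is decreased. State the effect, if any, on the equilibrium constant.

decreases

K depends on temperature via the van 't Hoff relation. The forward reaction is endothermic, so lowering T decreases K.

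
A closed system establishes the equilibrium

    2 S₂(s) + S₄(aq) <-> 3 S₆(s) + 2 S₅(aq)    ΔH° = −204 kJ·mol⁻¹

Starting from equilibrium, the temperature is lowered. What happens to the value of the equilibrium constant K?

K depends on temperature via the van 't Hoff relation. The forward reaction is exothermic, so lowering T increases K.

increases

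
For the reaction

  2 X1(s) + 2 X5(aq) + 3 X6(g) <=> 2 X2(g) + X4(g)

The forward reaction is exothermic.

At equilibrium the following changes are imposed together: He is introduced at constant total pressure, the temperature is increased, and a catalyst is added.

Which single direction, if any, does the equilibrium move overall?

left

Adding inert gas at constant total pressure expands the volume, scaling every reacting partial pressure by the same factor. Δn_gas = 3 − 3 = 0, so Q is unchanged — no shift.
The forward reaction is exothermic. Raising T favours the endothermic direction — shift to the left.
A catalyst speeds both forward and reverse rates equally; it changes neither Q nor K — no shift from this change.
Only the nonzero effect(s) matter; the net shift is to the left.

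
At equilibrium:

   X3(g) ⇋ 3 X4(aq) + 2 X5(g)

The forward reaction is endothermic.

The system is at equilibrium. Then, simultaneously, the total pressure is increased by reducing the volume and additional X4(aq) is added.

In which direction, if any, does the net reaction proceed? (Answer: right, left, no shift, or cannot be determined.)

left

Gas moles: reactants 1, products 2 (Δn_gas = +1). Compression shifts the system toward the side with fewer moles of gas — to the left.
Adding X4 (aq), a product, drives the reaction to the left.
All effects act in the same direction — net shift to the left.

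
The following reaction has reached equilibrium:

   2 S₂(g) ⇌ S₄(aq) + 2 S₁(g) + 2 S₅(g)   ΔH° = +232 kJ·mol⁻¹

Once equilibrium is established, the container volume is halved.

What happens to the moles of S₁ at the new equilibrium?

Gas moles: reactants 2, products 4 (Δn_gas = +2). Compression shifts the system toward the side with fewer moles of gas — to the left.
The net shift is to the left. S₁ is a product, so its amount decreases.

decreases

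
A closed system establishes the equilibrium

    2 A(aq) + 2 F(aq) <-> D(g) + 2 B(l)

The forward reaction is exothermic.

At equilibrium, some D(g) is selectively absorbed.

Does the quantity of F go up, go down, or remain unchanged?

decreases

Removing D (g), a product, drives the reaction to the right.
The net shift is to the right. F is a reactant, so its amount decreases.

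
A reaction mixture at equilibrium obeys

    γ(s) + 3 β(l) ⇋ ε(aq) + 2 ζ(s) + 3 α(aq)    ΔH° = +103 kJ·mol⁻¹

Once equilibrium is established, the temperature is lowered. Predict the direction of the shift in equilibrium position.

The forward reaction is endothermic. Lowering T favours the exothermic direction — shift to the left.

left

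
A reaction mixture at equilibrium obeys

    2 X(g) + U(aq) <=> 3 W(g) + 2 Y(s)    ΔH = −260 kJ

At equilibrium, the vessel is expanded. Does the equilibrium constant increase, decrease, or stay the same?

unchanged

The equilibrium constant depends only on temperature. This perturbation may move the position of equilibrium, but since T is unchanged, K itself is unchanged.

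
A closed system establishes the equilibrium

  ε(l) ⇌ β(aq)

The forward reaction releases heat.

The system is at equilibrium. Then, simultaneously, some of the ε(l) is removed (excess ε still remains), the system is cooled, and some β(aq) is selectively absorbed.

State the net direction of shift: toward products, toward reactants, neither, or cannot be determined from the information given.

right

ε is a pure liquid; its activity is 1 regardless of amount, so Q is unaffected — no shift from this change.
The forward reaction is exothermic. Lowering T favours the exothermic direction — shift to the right.
Removing β (aq), a product, drives the reaction to the right.
Only the nonzero effect(s) matter; the net shift is to the right.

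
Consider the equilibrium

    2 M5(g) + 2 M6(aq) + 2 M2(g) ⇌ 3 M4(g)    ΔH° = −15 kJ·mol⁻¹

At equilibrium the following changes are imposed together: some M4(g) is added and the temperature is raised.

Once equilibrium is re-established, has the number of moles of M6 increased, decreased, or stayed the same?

Adding M4 (g), a product, drives the reaction to the left.
The forward reaction is exothermic. Raising T favours the endothermic direction — shift to the left.
The net shift is to the left. M6 is a reactant, so its amount increases.

increases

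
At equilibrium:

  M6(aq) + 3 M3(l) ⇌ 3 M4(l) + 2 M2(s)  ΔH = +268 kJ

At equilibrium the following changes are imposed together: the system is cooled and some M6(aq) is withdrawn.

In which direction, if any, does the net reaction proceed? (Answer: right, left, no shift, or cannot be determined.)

left

The forward reaction is endothermic. Lowering T favours the exothermic direction — shift to the left.
Removing M6 (aq), a reactant, drives the reaction to the left.
All effects act in the same direction — net shift to the left.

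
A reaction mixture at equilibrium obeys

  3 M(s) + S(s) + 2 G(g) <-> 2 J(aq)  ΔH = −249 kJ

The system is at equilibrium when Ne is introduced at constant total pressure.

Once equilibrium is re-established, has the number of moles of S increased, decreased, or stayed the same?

increases

Adding inert gas at constant total pressure expands the volume and lowers every reacting partial pressure. With Δn_gas = 0 − 2 = -2, Q moves away from K toward the side with fewer gas moles, so the system shifts toward the side with more gas moles — to the left.
The net shift is to the left. S is a reactant, so its amount increases.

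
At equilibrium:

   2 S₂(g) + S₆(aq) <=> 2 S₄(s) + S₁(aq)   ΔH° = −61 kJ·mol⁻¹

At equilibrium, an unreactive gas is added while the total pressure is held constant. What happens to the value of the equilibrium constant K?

unchanged

The equilibrium constant depends only on temperature. This perturbation may move the position of equilibrium, but since T is unchanged, K itself is unchanged.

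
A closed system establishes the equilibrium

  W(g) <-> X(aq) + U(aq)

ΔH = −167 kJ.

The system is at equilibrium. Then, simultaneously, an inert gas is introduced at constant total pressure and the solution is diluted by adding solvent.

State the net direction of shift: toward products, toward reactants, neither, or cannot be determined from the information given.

Adding inert gas at constant total pressure expands the volume and lowers every reacting partial pressure. With Δn_gas = 0 − 1 = -1, Q moves away from K toward the side with fewer gas moles, so the system shifts toward the side with more gas moles — to the left.
Dilution lowers every aqueous concentration by the same factor. Δn_aq = 2 − 0 = +2, so the system shifts toward the side with more dissolved moles — to the right.
The individual effects push in opposite directions; without quantitative information the net direction cannot be determined.

cannot be determined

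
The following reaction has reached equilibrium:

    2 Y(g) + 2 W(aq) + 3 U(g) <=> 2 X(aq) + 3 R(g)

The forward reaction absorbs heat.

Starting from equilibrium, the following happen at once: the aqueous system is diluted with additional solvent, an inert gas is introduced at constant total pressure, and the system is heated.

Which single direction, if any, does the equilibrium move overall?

Dilution scales every aqueous concentration by the same factor. Δn_aq = 2 − 2 = 0, so Q is unchanged — no shift.
Adding inert gas at constant total pressure expands the volume and lowers every reacting partial pressure. With Δn_gas = 3 − 5 = -2, Q moves away from K toward the side with fewer gas moles, so the system shifts toward the side with more gas moles — to the left.
The forward reaction is endothermic. Raising T favours the endothermic direction — shift to the right.
The individual effects push in opposite directions; without quantitative information the net direction cannot be determined.

cannot be determined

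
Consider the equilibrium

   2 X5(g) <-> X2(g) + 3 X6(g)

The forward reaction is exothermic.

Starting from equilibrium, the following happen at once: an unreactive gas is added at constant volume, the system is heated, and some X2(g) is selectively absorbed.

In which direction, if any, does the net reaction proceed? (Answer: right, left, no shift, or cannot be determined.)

At constant volume, adding an inert gas leaves every reacting species' partial pressure unchanged, so Q is unchanged — no shift from this change.
The forward reaction is exothermic. Raising T favours the endothermic direction — shift to the left.
Removing X2 (g), a product, drives the reaction to the right.
The individual effects push in opposite directions; without quantitative information the net direction cannot be determined.

cannot be determined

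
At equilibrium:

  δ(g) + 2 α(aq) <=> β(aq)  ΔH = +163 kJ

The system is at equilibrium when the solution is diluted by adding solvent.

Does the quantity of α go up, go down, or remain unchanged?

increases

Dilution lowers every aqueous concentration by the same factor. Δn_aq = 1 − 2 = -1, so the system shifts toward the side with more dissolved moles — to the left.
The net shift is to the left. α is a reactant, so its amount increases.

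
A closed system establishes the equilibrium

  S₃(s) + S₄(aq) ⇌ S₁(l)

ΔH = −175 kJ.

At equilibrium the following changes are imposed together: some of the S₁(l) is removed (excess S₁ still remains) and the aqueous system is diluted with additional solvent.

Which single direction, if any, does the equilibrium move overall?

left

S₁ is a pure liquid; its activity is 1 regardless of amount, so Q is unaffected — no shift from this change.
Dilution lowers every aqueous concentration by the same factor. Δn_aq = 0 − 1 = -1, so the system shifts toward the side with more dissolved moles — to the left.
Only the nonzero effect(s) matter; the net shift is to the left.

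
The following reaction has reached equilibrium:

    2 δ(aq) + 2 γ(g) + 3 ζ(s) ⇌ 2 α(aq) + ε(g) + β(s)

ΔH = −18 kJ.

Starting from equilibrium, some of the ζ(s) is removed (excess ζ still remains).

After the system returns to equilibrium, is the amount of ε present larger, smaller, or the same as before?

ζ is a pure solid; its activity is 1 regardless of amount, so Q is unaffected — no shift from this change.
No net shift occurs, so the amount of ε is unchanged.

unchanged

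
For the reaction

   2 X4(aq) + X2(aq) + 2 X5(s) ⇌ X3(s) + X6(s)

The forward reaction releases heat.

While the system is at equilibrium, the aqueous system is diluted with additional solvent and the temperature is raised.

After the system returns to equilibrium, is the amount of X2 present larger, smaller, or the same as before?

Dilution lowers every aqueous concentration by the same factor. Δn_aq = 0 − 3 = -3, so the system shifts toward the side with more dissolved moles — to the left.
The forward reaction is exothermic. Raising T favours the endothermic direction — shift to the left.
The net shift is to the left. X2 is a reactant, so its amount increases.

increases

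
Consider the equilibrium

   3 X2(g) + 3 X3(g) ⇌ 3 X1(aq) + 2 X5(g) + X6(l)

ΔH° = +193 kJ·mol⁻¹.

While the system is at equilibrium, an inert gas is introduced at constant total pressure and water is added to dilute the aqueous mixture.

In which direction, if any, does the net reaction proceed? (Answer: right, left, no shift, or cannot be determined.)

Adding inert gas at constant total pressure expands the volume and lowers every reacting partial pressure. With Δn_gas = 2 − 6 = -4, Q moves away from K toward the side with fewer gas moles, so the system shifts toward the side with more gas moles — to the left.
Dilution lowers every aqueous concentration by the same factor. Δn_aq = 3 − 0 = +3, so the system shifts toward the side with more dissolved moles — to the right.
The individual effects push in opposite directions; without quantitative information the net direction cannot be determined.

cannot be determined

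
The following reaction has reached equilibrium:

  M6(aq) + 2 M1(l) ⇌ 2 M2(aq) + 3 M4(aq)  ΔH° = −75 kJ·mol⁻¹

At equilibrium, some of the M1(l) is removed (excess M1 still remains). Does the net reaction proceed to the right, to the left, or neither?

no shift

M1 is a pure liquid; its activity is 1 regardless of amount, so Q is unaffected — no shift from this change.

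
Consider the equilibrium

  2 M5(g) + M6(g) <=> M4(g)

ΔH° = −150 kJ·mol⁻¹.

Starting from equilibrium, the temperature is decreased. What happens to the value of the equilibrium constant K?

K depends on temperature via the van 't Hoff relation. The forward reaction is exothermic, so lowering T increases K.

increases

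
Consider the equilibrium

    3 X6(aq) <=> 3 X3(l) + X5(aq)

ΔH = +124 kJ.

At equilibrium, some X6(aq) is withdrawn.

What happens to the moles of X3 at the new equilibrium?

Removing X6 (aq), a reactant, drives the reaction to the left.
The net shift is to the left. X3 is a product, so its amount decreases.

decreases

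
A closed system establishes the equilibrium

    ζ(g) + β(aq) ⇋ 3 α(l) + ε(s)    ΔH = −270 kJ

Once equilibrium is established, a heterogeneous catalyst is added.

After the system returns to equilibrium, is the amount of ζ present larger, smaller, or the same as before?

A catalyst speeds both forward and reverse rates equally; it changes neither Q nor K — no shift from this change.
No net shift occurs, so the amount of ζ is unchanged.

unchanged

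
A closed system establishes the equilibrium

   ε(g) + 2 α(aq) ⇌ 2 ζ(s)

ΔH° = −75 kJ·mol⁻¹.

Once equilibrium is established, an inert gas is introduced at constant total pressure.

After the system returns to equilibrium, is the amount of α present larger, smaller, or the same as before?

Adding inert gas at constant total pressure expands the volume and lowers every reacting partial pressure. With Δn_gas = 0 − 1 = -1, Q moves away from K toward the side with fewer gas moles, so the system shifts toward the side with more gas moles — to the left.
The net shift is to the left. α is a reactant, so its amount increases.

increases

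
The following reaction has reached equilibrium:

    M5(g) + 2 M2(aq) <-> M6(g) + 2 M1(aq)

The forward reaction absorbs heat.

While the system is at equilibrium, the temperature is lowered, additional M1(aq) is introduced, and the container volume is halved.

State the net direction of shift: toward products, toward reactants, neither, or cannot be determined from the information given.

The forward reaction is endothermic. Lowering T favours the exothermic direction — shift to the left.
Adding M1 (aq), a product, drives the reaction to the left.
Gas moles: reactants 1, products 1. Δn_gas = 0, so a volume change leaves Q equal to K — no shift from this change.
Only the nonzero effect(s) matter; the net shift is to the left.

left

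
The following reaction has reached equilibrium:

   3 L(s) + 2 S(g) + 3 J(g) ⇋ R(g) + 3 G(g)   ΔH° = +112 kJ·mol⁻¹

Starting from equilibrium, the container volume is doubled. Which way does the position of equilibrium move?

Gas moles: reactants 5, products 4 (Δn_gas = -1). Expansion shifts the system toward the side with more moles of gas — to the left.

left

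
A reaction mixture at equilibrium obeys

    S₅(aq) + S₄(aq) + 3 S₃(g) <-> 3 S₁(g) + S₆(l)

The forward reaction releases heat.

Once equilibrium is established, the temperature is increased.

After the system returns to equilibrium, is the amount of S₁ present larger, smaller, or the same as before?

The forward reaction is exothermic. Raising T favours the endothermic direction — shift to the left.
The net shift is to the left. S₁ is a product, so its amount decreases.

decreases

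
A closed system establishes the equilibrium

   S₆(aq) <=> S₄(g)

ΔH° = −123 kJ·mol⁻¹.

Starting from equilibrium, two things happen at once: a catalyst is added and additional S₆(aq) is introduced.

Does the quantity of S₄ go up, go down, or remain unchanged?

increases

A catalyst speeds both forward and reverse rates equally; it changes neither Q nor K — no shift from this change.
Adding S₆ (aq), a reactant, drives the reaction to the right.
The net shift is to the right. S₄ is a product, so its amount increases.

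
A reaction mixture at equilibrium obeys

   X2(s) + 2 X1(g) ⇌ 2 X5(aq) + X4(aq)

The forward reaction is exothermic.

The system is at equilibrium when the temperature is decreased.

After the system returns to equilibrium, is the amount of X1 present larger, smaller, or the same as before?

The forward reaction is exothermic. Lowering T favours the exothermic direction — shift to the right.
The net shift is to the right. X1 is a reactant, so its amount decreases.

decreases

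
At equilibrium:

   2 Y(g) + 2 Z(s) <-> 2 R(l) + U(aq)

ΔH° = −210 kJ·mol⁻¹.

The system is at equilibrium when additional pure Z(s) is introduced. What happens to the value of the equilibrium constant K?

unchanged

The equilibrium constant depends only on temperature. This perturbation changes neither the position of equilibrium nor K.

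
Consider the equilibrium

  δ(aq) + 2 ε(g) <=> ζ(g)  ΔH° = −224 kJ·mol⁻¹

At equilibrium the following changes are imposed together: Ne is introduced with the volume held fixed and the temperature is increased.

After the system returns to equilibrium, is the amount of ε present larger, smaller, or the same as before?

At constant volume, adding an inert gas leaves every reacting species' partial pressure unchanged, so Q is unchanged — no shift from this change.
The forward reaction is exothermic. Raising T favours the endothermic direction — shift to the left.
The net shift is to the left. ε is a reactant, so its amount increases.

increases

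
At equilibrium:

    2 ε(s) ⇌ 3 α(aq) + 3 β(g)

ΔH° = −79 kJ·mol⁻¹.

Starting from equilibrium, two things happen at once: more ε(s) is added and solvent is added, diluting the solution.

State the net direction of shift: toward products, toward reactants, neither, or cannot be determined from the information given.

ε is a pure solid; its activity is 1 regardless of amount, so Q is unaffected — no shift from this change.
Dilution lowers every aqueous concentration by the same factor. Δn_aq = 3 − 0 = +3, so the system shifts toward the side with more dissolved moles — to the right.
Only the nonzero effect(s) matter; the net shift is to the right.

right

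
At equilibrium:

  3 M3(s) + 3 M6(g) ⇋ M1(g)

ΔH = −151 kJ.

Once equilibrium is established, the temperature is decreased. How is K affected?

increases

K depends on temperature via the van 't Hoff relation. The forward reaction is exothermic, so lowering T increases K.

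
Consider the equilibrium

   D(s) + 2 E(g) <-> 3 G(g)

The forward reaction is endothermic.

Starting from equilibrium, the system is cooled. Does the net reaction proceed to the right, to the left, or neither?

left

The forward reaction is endothermic. Lowering T favours the exothermic direction — shift to the left.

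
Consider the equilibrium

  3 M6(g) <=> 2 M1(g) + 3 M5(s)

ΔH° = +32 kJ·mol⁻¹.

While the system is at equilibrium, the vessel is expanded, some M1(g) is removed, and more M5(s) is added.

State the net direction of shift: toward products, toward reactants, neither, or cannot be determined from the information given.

Gas moles: reactants 3, products 2 (Δn_gas = -1). Expansion shifts the system toward the side with more moles of gas — to the left.
Removing M1 (g), a product, drives the reaction to the right.
M5 is a pure solid; its activity is 1 regardless of amount, so Q is unaffected — no shift from this change.
The individual effects push in opposite directions; without quantitative information the net direction cannot be determined.

cannot be determined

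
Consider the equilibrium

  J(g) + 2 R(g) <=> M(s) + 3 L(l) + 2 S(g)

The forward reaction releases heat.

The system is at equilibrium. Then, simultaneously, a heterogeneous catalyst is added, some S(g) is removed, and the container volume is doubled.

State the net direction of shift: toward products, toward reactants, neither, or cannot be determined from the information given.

cannot be determined

A catalyst speeds both forward and reverse rates equally; it changes neither Q nor K — no shift from this change.
Removing S (g), a product, drives the reaction to the right.
Gas moles: reactants 3, products 2 (Δn_gas = -1). Expansion shifts the system toward the side with more moles of gas — to the left.
The individual effects push in opposite directions; without quantitative information the net direction cannot be determined.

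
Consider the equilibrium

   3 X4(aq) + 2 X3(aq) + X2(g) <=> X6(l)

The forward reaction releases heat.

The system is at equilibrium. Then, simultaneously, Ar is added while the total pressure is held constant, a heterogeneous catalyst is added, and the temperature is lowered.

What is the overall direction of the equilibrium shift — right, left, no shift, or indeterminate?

cannot be determined

Adding inert gas at constant total pressure expands the volume and lowers every reacting partial pressure. With Δn_gas = 0 − 1 = -1, Q moves away from K toward the side with fewer gas moles, so the system shifts toward the side with more gas moles — to the left.
A catalyst speeds both forward and reverse rates equally; it changes neither Q nor K — no shift from this change.
The forward reaction is exothermic. Lowering T favours the exothermic direction — shift to the right.
The individual effects push in opposite directions; without quantitative information the net direction cannot be determined.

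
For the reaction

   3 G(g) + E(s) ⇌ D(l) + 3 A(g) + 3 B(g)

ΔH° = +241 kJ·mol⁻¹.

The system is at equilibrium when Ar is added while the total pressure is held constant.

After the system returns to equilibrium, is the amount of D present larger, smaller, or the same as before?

increases

Adding inert gas at constant total pressure expands the volume and lowers every reacting partial pressure. With Δn_gas = 6 − 3 = +3, Q moves away from K toward the side with fewer gas moles, so the system shifts toward the side with more gas moles — to the right.
The net shift is to the right. D is a product, so its amount increases.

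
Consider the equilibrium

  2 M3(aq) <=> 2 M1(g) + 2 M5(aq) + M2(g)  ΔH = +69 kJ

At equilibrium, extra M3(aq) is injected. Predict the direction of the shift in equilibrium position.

right

Adding M3 (aq), a reactant, drives the reaction to the right.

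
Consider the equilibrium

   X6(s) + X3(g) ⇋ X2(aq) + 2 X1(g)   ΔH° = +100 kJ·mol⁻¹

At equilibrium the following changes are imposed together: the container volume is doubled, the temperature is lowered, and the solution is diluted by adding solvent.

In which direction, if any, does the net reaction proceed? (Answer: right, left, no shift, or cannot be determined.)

Gas moles: reactants 1, products 2 (Δn_gas = +1). Expansion shifts the system toward the side with more moles of gas — to the right.
The forward reaction is endothermic. Lowering T favours the exothermic direction — shift to the left.
Dilution lowers every aqueous concentration by the same factor. Δn_aq = 1 − 0 = +1, so the system shifts toward the side with more dissolved moles — to the right.
The individual effects push in opposite directions; without quantitative information the net direction cannot be determined.

cannot be determined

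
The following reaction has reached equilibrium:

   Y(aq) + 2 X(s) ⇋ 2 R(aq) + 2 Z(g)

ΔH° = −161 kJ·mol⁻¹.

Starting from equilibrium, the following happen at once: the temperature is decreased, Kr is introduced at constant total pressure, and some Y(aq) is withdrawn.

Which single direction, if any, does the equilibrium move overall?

cannot be determined

The forward reaction is exothermic. Lowering T favours the exothermic direction — shift to the right.
Adding inert gas at constant total pressure expands the volume and lowers every reacting partial pressure. With Δn_gas = 2 − 0 = +2, Q moves away from K toward the side with fewer gas moles, so the system shifts toward the side with more gas moles — to the right.
Removing Y (aq), a reactant, drives the reaction to the left.
The individual effects push in opposite directions; without quantitative information the net direction cannot be determined.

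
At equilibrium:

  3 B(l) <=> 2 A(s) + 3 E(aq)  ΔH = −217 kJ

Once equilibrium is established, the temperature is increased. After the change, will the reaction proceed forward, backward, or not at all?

left

The forward reaction is exothermic. Raising T favours the endothermic direction — shift to the left.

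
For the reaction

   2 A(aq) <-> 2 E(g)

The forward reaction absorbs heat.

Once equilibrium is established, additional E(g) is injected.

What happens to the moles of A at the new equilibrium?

Adding E (g), a product, drives the reaction to the left.
The net shift is to the left. A is a reactant, so its amount increases.

increases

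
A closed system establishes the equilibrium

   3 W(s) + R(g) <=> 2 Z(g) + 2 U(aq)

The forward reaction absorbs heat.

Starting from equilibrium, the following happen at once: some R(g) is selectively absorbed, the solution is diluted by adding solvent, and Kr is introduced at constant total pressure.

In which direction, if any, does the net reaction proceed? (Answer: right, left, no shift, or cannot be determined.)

cannot be determined

Removing R (g), a reactant, drives the reaction to the left.
Dilution lowers every aqueous concentration by the same factor. Δn_aq = 2 − 0 = +2, so the system shifts toward the side with more dissolved moles — to the right.
Adding inert gas at constant total pressure expands the volume and lowers every reacting partial pressure. With Δn_gas = 2 − 1 = +1, Q moves away from K toward the side with fewer gas moles, so the system shifts toward the side with more gas moles — to the right.
The individual effects push in opposite directions; without quantitative information the net direction cannot be determined.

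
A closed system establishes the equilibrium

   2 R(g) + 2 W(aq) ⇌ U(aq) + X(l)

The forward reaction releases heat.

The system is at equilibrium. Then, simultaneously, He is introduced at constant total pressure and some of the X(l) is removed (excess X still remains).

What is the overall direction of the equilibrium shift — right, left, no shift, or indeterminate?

left

Adding inert gas at constant total pressure expands the volume and lowers every reacting partial pressure. With Δn_gas = 0 − 2 = -2, Q moves away from K toward the side with fewer gas moles, so the system shifts toward the side with more gas moles — to the left.
X is a pure liquid; its activity is 1 regardless of amount, so Q is unaffected — no shift from this change.
Only the nonzero effect(s) matter; the net shift is to the left.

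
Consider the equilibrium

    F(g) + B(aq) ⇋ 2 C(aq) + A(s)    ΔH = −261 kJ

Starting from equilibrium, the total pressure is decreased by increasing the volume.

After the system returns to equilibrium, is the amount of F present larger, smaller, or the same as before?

Gas moles: reactants 1, products 0 (Δn_gas = -1). Expansion shifts the system toward the side with more moles of gas — to the left.
The net shift is to the left. F is a reactant, so its amount increases.

increases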